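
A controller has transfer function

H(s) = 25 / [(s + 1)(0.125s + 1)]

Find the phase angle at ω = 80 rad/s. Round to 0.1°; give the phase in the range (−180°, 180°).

At ω = 80 rad/s:
pole (1 + j80·1) = 1 + j80 → |·| ≈ 80.006, ∠ ≈ 89.28°
pole (1 + j80·0.125) = 1 + j10 → |·| ≈ 10.05, ∠ ≈ 84.29°
∠H = (0°) − (89.28° + 84.29°) = -173.57°

-173.6°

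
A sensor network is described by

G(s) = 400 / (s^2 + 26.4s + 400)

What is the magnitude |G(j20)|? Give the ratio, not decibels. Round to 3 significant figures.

At s = jω = j20:
quadratic: (j20)² + 26.4·j20 + 400 = 0 + j528 → |·| ≈ 528, ∠ ≈ 90.00°
|G| = 400 / 528 ≈ 0.75758

0.758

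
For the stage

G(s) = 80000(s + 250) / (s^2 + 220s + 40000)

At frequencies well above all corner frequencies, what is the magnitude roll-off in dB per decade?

-20 dB/decade

Each pole contributes −20 dB/decade at high frequency; each zero contributes +20 dB/decade.
Net: 1 zero(s) − 2 pole(s) → -20 dB/decade.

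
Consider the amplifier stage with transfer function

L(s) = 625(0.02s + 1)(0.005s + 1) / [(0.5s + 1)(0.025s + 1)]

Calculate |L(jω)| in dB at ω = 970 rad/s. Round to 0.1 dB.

14.2 dB

At ω = 970 rad/s:
zero (1 + j970·0.02) = 1 + j19.4 → |·| ≈ 19.426, ∠ ≈ 87.05°
zero (1 + j970·0.005) = 1 + j4.85 → |·| ≈ 4.952, ∠ ≈ 78.35°
pole (1 + j970·0.5) = 1 + j485 → |·| ≈ 485, ∠ ≈ 89.88°
pole (1 + j970·0.025) = 1 + j24.25 → |·| ≈ 24.271, ∠ ≈ 87.64°
|L| = 625 · 19.426 · 4.952 / (485 · 24.271) ≈ 5.1076
Gain = 20 log₁₀(5.1076) ≈ 14.16 dB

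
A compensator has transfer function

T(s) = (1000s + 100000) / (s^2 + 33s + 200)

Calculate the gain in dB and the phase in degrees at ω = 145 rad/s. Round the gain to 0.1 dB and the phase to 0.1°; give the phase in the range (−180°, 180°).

Substitute s = j145:
Numerator: 1000(j145) + 100000 = 100000 + j145000
Denominator: (j145)^2 + 33(j145) + 200 = -20825 + j4785
|N| = √(100000² + 145000²) ≈ 1.7614e+05, ∠N ≈ 55.41°
|D| = √(20825² + 4785²) ≈ 21368, ∠D ≈ 167.06°
|T| = 1.7614e+05 / 21368 ≈ 8.2432
Gain = 20 log₁₀(8.2432) ≈ 18.32 dB
∠T = 55.41° − 167.06° = -111.65°

18.3 dB, -111.7°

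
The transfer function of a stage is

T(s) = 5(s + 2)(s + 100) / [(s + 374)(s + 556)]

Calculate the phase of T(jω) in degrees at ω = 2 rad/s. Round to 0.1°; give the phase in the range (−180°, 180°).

45.6°

At s = jω = j2:
zero (s+2): 2 + j2 → |·| = √(2²+2²) = √8 ≈ 2.8284, ∠ = arctan(2/2) ≈ 45.00°
zero (s+100): 100 + j2 → |·| = √(100²+2²) = √10004 ≈ 100.02, ∠ = arctan(2/100) ≈ 1.15°
pole (s+374): 374 + j2 → |·| = √(374²+2²) = √139880 ≈ 374.01, ∠ = arctan(2/374) ≈ 0.31°
pole (s+556): 556 + j2 → |·| = √(556²+2²) = √309140 ≈ 556, ∠ = arctan(2/556) ≈ 0.21°
∠T = 46.15° − 0.52° = 45.63°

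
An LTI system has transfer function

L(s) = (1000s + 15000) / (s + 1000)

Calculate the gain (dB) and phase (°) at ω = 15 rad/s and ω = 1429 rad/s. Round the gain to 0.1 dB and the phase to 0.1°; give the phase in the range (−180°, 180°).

ω = 15: 26.5 dB, 44.1°; ω = 1429: 58.3 dB, 34.4°

Substitute s = j15:
Numerator: 1000(j15) + 15000 = 15000 + j15000
Denominator: (j15) + 1000 = 1000 + j15
|N| = √(15000² + 15000²) ≈ 21213, ∠N ≈ 45.00°
|D| = √(1000² + 15²) ≈ 1000.1, ∠D ≈ 0.86°
|L| = 21213 / 1000.1 ≈ 21.211
Gain = 20 log₁₀(21.211) ≈ 26.53 dB
∠L = 45.00° − 0.86° = 44.14°

Substitute s = j1429:
Numerator: 1000(j1429) + 15000 = 15000 + j1429000
Denominator: (j1429) + 1000 = 1000 + j1429
|N| = √(15000² + 1429000²) ≈ 1.4291e+06, ∠N ≈ 89.40°
|D| = √(1000² + 1429²) ≈ 1744.1, ∠D ≈ 55.02°
|L| = 1.4291e+06 / 1744.1 ≈ 819.39
Gain = 20 log₁₀(819.39) ≈ 58.27 dB
∠L = 89.40° − 55.02° = 34.38°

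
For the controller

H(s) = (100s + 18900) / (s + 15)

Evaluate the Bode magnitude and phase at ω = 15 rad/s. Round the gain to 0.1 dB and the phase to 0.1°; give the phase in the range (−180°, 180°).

Substitute s = j15:
Numerator: 100(j15) + 18900 = 18900 + j1500
Denominator: (j15) + 15 = 15 + j15
|N| = √(18900² + 1500²) ≈ 18959, ∠N ≈ 4.54°
|D| = √(15² + 15²) ≈ 21.213, ∠D ≈ 45.00°
|H| = 18959 / 21.213 ≈ 893.74
Gain = 20 log₁₀(893.74) ≈ 59.02 dB
∠H = 4.54° − 45.00° = -40.46°

59.0 dB, -40.5°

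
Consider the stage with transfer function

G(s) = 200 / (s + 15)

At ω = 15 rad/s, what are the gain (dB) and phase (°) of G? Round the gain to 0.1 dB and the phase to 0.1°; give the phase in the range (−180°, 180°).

19.5 dB, -45.0°

At s = jω = j15:
pole (s+15): 15 + j15 → |·| = √(15²+15²) = √450 ≈ 21.213, ∠ = arctan(15/15) ≈ 45.00°
|G| = 200 / 21.213 ≈ 9.4282
Gain = 20 log₁₀(9.4282) ≈ 19.49 dB
∠G = 0.00° − 45.00° = -45.00°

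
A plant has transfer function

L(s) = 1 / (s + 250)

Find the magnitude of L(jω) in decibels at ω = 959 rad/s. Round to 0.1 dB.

Substitute s = j959:
Numerator: 1 = 1 + j0
Denominator: (j959) + 250 = 250 + j959
|N| = √(1² + 0²) ≈ 1, ∠N ≈ 0.00°
|D| = √(250² + 959²) ≈ 991.05, ∠D ≈ 75.39°
|L| = 1 / 991.05 ≈ 0.001009
Gain = 20 log₁₀(0.001009) ≈ -59.92 dB

-59.9 dB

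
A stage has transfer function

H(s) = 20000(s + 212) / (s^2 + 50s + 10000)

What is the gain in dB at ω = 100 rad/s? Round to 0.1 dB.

At s = jω = j100:
zero (s+212): 212 + j100 → |·| = √(212²+100²) = √54944 ≈ 234.4, ∠ = arctan(100/212) ≈ 25.25°
quadratic: (j100)² + 50·j100 + 10000 = 0 + j5000 → |·| ≈ 5000, ∠ ≈ 90.00°
|H| = 20000 · 234.4 / 5000 ≈ 937.6
Gain = 20 log₁₀(937.6) ≈ 59.44 dB

59.4 dB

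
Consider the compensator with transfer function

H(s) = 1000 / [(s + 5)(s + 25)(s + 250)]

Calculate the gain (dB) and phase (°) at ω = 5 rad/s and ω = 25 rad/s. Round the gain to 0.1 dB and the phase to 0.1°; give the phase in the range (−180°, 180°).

At s = jω = j5:
pole (s+5): 5 + j5 → |·| = √(5²+5²) = √50 ≈ 7.0711, ∠ = arctan(5/5) ≈ 45.00°
pole (s+25): 25 + j5 → |·| = √(25²+5²) = √650 ≈ 25.495, ∠ = arctan(5/25) ≈ 11.31°
pole (s+250): 250 + j5 → |·| = √(250²+5²) = √62525 ≈ 250.05, ∠ = arctan(5/250) ≈ 1.15°
|H| = 1000 / 45078 ≈ 0.022184
Gain = 20 log₁₀(0.022184) ≈ -33.08 dB
∠H = 0.00° − 57.46° = -57.46°

At s = jω = j25:
pole (s+5): 5 + j25 → |·| = √(5²+25²) = √650 ≈ 25.495, ∠ = arctan(25/5) ≈ 78.69°
pole (s+25): 25 + j25 → |·| = √(25²+25²) = √1250 ≈ 35.355, ∠ = arctan(25/25) ≈ 45.00°
pole (s+250): 250 + j25 → |·| = √(250²+25²) = √63125 ≈ 251.25, ∠ = arctan(25/250) ≈ 5.71°
|H| = 1000 / 2.2647e+05 ≈ 0.0044156
Gain = 20 log₁₀(0.0044156) ≈ -47.10 dB
∠H = 0.00° − 129.40° = -129.40°

ω = 5: -33.1 dB, -57.5°; ω = 25: -47.1 dB, -129.4°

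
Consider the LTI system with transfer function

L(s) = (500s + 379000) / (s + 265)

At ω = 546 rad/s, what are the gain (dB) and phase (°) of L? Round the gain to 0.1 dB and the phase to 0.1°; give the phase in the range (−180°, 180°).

57.7 dB, -28.3°

Substitute s = j546:
Numerator: 500(j546) + 379000 = 379000 + j273000
Denominator: (j546) + 265 = 265 + j546
|N| = √(379000² + 273000²) ≈ 4.6709e+05, ∠N ≈ 35.77°
|D| = √(265² + 546²) ≈ 606.91, ∠D ≈ 64.11°
|L| = 4.6709e+05 / 606.91 ≈ 769.62
Gain = 20 log₁₀(769.62) ≈ 57.73 dB
∠L = 35.77° − 64.11° = -28.34°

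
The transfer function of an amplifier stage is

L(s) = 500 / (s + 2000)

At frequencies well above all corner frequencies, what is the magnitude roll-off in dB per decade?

Each pole contributes −20 dB/decade at high frequency; each zero contributes +20 dB/decade.
Net: 0 zero(s) − 1 pole(s) → -20 dB/decade.

-20 dB/decade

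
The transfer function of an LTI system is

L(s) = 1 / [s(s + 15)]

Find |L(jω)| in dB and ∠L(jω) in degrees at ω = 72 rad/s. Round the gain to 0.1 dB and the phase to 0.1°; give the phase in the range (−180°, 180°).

-74.5 dB, -168.2°

At s = jω = j72:
pole (s+15): 15 + j72 → |·| = √(15²+72²) = √5409 ≈ 73.546, ∠ = arctan(72/15) ≈ 78.23°
pole at origin: |s| = 72, ∠ = 90.00° (in denominator)
|L| = 1 / 5295.3 ≈ 0.00018885
Gain = 20 log₁₀(0.00018885) ≈ -74.48 dB
∠L = 0.00° − 168.23° = -168.23°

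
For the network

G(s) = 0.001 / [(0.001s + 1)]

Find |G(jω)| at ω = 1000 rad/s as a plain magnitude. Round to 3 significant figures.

At ω = 1000 rad/s:
pole (1 + j1000·0.001) = 1 + j1 → |·| ≈ 1.4142, ∠ ≈ 45.00°
|G| = 0.001 · 1 / (1.4142) ≈ 0.00070711

0.000707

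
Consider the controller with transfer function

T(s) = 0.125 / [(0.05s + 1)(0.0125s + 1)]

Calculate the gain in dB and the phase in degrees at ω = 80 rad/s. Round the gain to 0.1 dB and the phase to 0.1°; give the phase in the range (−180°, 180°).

-33.4 dB, -121.0°

At ω = 80 rad/s:
pole (1 + j80·0.05) = 1 + j4 → |·| ≈ 4.1231, ∠ ≈ 75.96°
pole (1 + j80·0.0125) = 1 + j1 → |·| ≈ 1.4142, ∠ ≈ 45.00°
|T| = 0.125 · 1 / (4.1231 · 1.4142) ≈ 0.021438
Gain = 20 log₁₀(0.021438) ≈ -33.38 dB
∠T = (0°) − (75.96° + 45.00°) = -120.96°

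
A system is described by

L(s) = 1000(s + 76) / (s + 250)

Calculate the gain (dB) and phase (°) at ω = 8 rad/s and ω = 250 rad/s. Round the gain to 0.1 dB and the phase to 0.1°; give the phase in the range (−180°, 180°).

ω = 8: 49.7 dB, 4.2°; ω = 250: 57.4 dB, 28.1°

At s = jω = j8:
zero (s+76): 76 + j8 → |·| = √(76²+8²) = √5840 ≈ 76.42, ∠ = arctan(8/76) ≈ 6.01°
pole (s+250): 250 + j8 → |·| = √(250²+8²) = √62564 ≈ 250.13, ∠ = arctan(8/250) ≈ 1.83°
|L| = 1000 · 76.42 / 250.13 ≈ 305.52
Gain = 20 log₁₀(305.52) ≈ 49.70 dB
∠L = 6.01° − 1.83° = 4.18°

At s = jω = j250:
zero (s+76): 76 + j250 → |·| = √(76²+250²) = √68276 ≈ 261.3, ∠ = arctan(250/76) ≈ 73.09°
pole (s+250): 250 + j250 → |·| = √(250²+250²) = √125000 ≈ 353.55, ∠ = arctan(250/250) ≈ 45.00°
|L| = 1000 · 261.3 / 353.55 ≈ 739.08
Gain = 20 log₁₀(739.08) ≈ 57.37 dB
∠L = 73.09° − 45.00° = 28.09°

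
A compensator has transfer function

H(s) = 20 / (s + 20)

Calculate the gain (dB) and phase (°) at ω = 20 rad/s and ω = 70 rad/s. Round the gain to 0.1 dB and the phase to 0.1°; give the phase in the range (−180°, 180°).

ω = 20: -3.0 dB, -45.0°; ω = 70: -11.2 dB, -74.1°

Substitute s = j20:
Numerator: 20 = 20 + j0
Denominator: (j20) + 20 = 20 + j20
|N| = √(20² + 0²) ≈ 20, ∠N ≈ 0.00°
|D| = √(20² + 20²) ≈ 28.284, ∠D ≈ 45.00°
|H| = 20 / 28.284 ≈ 0.70711
Gain = 20 log₁₀(0.70711) ≈ -3.01 dB
∠H = 0.00° − 45.00° = -45.00°

Substitute s = j70:
Numerator: 20 = 20 + j0
Denominator: (j70) + 20 = 20 + j70
|N| = √(20² + 0²) ≈ 20, ∠N ≈ 0.00°
|D| = √(20² + 70²) ≈ 72.801, ∠D ≈ 74.05°
|H| = 20 / 72.801 ≈ 0.27472
Gain = 20 log₁₀(0.27472) ≈ -11.22 dB
∠H = 0.00° − 74.05° = -74.05°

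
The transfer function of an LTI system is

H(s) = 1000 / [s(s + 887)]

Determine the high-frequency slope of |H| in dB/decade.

Each pole contributes −20 dB/decade at high frequency; each zero contributes +20 dB/decade.
Net: 0 zero(s) − 2 pole(s) → -40 dB/decade.

-40 dB/decade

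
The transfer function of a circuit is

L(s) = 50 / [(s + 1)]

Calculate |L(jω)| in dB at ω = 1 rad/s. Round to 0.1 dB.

At ω = 1 rad/s:
pole (1 + j1·1) = 1 + j1 → |·| ≈ 1.4142, ∠ ≈ 45.00°
|L| = 50 · 1 / (1.4142) ≈ 35.356
Gain = 20 log₁₀(35.356) ≈ 30.97 dB

31.0 dB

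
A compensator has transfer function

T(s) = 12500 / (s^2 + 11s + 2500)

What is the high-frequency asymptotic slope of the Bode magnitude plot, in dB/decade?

Each pole contributes −20 dB/decade at high frequency; each zero contributes +20 dB/decade.
Net: 0 zero(s) − 2 pole(s) → -40 dB/decade.

-40 dB/decade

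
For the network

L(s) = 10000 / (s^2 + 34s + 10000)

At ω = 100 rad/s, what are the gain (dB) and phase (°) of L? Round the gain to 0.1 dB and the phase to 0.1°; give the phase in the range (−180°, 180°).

At s = jω = j100:
quadratic: (j100)² + 34·j100 + 10000 = 0 + j3400 → |·| ≈ 3400, ∠ ≈ 90.00°
|L| = 10000 / 3400 ≈ 2.9412
Gain = 20 log₁₀(2.9412) ≈ 9.37 dB
∠L = 0.00° − 90.00° = -90.00°

9.4 dB, -90.0°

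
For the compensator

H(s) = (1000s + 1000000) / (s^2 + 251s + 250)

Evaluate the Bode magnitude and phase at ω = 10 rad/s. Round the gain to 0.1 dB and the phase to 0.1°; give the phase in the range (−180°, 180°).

Substitute s = j10:
Numerator: 1000(j10) + 1000000 = 1000000 + j10000
Denominator: (j10)^2 + 251(j10) + 250 = 150 + j2510
|N| = √(1000000² + 10000²) ≈ 1e+06, ∠N ≈ 0.57°
|D| = √(150² + 2510²) ≈ 2514.5, ∠D ≈ 86.58°
|H| = 1e+06 / 2514.5 ≈ 397.69
Gain = 20 log₁₀(397.69) ≈ 51.99 dB
∠H = 0.57° − 86.58° = -86.01°

52.0 dB, -86.0°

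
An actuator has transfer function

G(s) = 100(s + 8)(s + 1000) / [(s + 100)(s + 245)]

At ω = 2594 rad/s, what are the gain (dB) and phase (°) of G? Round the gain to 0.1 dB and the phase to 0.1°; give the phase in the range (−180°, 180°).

At s = jω = j2594:
zero (s+8): 8 + j2594 → |·| = √(8²+2594²) = √6728900 ≈ 2594, ∠ = arctan(2594/8) ≈ 89.82°
zero (s+1000): 1000 + j2594 → |·| = √(1000²+2594²) = √7728836 ≈ 2780.1, ∠ = arctan(2594/1000) ≈ 68.92°
pole (s+100): 100 + j2594 → |·| = √(100²+2594²) = √6738836 ≈ 2595.9, ∠ = arctan(2594/100) ≈ 87.79°
pole (s+245): 245 + j2594 → |·| = √(245²+2594²) = √6788861 ≈ 2605.5, ∠ = arctan(2594/245) ≈ 84.60°
|G| = 100 · 7.2116e+06 / 6.7636e+06 ≈ 106.62
Gain = 20 log₁₀(106.62) ≈ 40.56 dB
∠G = 158.74° − 172.39° = -13.65°

40.6 dB, -13.7°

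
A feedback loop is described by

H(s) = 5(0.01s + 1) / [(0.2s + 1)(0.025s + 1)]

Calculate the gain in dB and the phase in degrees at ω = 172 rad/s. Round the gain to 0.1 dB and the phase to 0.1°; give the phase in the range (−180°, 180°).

At ω = 172 rad/s:
zero (1 + j172·0.01) = 1 + j1.72 → |·| ≈ 1.9896, ∠ ≈ 59.83°
pole (1 + j172·0.2) = 1 + j34.4 → |·| ≈ 34.415, ∠ ≈ 88.33°
pole (1 + j172·0.025) = 1 + j4.3 → |·| ≈ 4.4147, ∠ ≈ 76.91°
|H| = 5 · 1.9896 / (34.415 · 4.4147) ≈ 0.065477
Gain = 20 log₁₀(0.065477) ≈ -23.68 dB
∠H = (59.83°) − (88.33° + 76.91°) = -105.41°

-23.7 dB, -105.4°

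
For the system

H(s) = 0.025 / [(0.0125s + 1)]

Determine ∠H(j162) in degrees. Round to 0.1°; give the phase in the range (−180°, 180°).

At ω = 162 rad/s:
pole (1 + j162·0.0125) = 1 + j2.025 → |·| ≈ 2.2585, ∠ ≈ 63.72°
∠H = (0°) − (63.72°) = -63.72°

-63.7°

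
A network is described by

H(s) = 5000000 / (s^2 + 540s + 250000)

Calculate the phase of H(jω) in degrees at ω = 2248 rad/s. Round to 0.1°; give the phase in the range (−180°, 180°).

At s = jω = j2248:
quadratic: (j2248)² + 540·j2248 + 250000 = -4803504 + j1213920 → |·| ≈ 4.9545e+06, ∠ ≈ 165.82°
∠H = 0.00° − 165.82° = -165.82°

-165.8°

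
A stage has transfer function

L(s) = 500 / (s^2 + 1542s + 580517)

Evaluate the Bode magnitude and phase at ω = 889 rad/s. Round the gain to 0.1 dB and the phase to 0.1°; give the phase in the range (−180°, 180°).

-68.9 dB, -98.7°

Substitute s = j889:
Numerator: 500 = 500 + j0
Denominator: (j889)^2 + 1542(j889) + 580517 = -209804 + j1370838
|N| = √(500² + 0²) ≈ 500, ∠N ≈ 0.00°
|D| = √(209804² + 1370838²) ≈ 1.3868e+06, ∠D ≈ 98.70°
|L| = 500 / 1.3868e+06 ≈ 0.00036054
Gain = 20 log₁₀(0.00036054) ≈ -68.86 dB
∠L = 0.00° − 98.70° = -98.70°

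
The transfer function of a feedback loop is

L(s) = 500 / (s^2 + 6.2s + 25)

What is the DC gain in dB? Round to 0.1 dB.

26.0 dB

L(0) = 500 / 25 = 20
20 log₁₀(20) ≈ 26.02 dB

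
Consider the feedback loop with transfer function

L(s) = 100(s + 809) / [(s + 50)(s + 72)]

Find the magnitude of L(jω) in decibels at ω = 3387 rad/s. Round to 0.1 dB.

At s = jω = j3387:
zero (s+809): 809 + j3387 → |·| = √(809²+3387²) = √12126250 ≈ 3482.3, ∠ = arctan(3387/809) ≈ 76.57°
pole (s+50): 50 + j3387 → |·| = √(50²+3387²) = √11474269 ≈ 3387.4, ∠ = arctan(3387/50) ≈ 89.15°
pole (s+72): 72 + j3387 → |·| = √(72²+3387²) = √11476953 ≈ 3387.8, ∠ = arctan(3387/72) ≈ 88.78°
|L| = 100 · 3482.3 / 1.1476e+07 ≈ 0.030344
Gain = 20 log₁₀(0.030344) ≈ -30.36 dB

-30.4 dB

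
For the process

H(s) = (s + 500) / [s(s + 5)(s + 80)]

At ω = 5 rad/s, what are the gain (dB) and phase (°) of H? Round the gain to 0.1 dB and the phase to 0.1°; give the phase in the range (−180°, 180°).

-15.1 dB, -138.0°

At s = jω = j5:
zero (s+500): 500 + j5 → |·| = √(500²+5²) = √250025 ≈ 500.02, ∠ = arctan(5/500) ≈ 0.57°
pole (s+5): 5 + j5 → |·| = √(5²+5²) = √50 ≈ 7.0711, ∠ = arctan(5/5) ≈ 45.00°
pole (s+80): 80 + j5 → |·| = √(80²+5²) = √6425 ≈ 80.156, ∠ = arctan(5/80) ≈ 3.58°
pole at origin: |s| = 5, ∠ = 90.00° (in denominator)
|H| = 1 · 500.02 / 2834 ≈ 0.17644
Gain = 20 log₁₀(0.17644) ≈ -15.07 dB
∠H = 0.57° − 138.58° = -138.01°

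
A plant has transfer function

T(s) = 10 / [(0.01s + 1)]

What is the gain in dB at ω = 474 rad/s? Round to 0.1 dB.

At ω = 474 rad/s:
pole (1 + j474·0.01) = 1 + j4.74 → |·| ≈ 4.8443, ∠ ≈ 78.09°
|T| = 10 · 1 / (4.8443) ≈ 2.0643
Gain = 20 log₁₀(2.0643) ≈ 6.30 dB

6.3 dB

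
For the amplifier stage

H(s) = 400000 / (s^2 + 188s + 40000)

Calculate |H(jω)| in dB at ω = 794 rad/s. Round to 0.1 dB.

At s = jω = j794:
quadratic: (j794)² + 188·j794 + 40000 = -590436 + j149272 → |·| ≈ 6.0901e+05, ∠ ≈ 165.81°
|H| = 400000 / 6.0901e+05 ≈ 0.6568
Gain = 20 log₁₀(0.6568) ≈ -3.65 dB

-3.7 dB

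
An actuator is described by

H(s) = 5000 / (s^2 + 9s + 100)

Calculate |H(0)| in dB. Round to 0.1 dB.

34.0 dB

H(0) = 5000 / 100 = 50
20 log₁₀(50) ≈ 33.98 dB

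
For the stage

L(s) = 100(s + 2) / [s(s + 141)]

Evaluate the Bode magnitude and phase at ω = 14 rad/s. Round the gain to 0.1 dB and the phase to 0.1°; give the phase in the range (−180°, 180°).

-2.9 dB, -13.8°

At s = jω = j14:
zero (s+2): 2 + j14 → |·| = √(2²+14²) = √200 ≈ 14.142, ∠ = arctan(14/2) ≈ 81.87°
pole (s+141): 141 + j14 → |·| = √(141²+14²) = √20077 ≈ 141.69, ∠ = arctan(14/141) ≈ 5.67°
pole at origin: |s| = 14, ∠ = 90.00° (in denominator)
|L| = 100 · 14.142 / 1983.7 ≈ 0.71291
Gain = 20 log₁₀(0.71291) ≈ -2.94 dB
∠L = 81.87° − 95.67° = -13.80°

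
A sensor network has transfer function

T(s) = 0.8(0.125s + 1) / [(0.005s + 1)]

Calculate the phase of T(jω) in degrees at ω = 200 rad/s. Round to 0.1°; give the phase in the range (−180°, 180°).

42.7°

At ω = 200 rad/s:
zero (1 + j200·0.125) = 1 + j25 → |·| ≈ 25.02, ∠ ≈ 87.71°
pole (1 + j200·0.005) = 1 + j1 → |·| ≈ 1.4142, ∠ ≈ 45.00°
∠T = (87.71°) − (45.00°) = 42.71°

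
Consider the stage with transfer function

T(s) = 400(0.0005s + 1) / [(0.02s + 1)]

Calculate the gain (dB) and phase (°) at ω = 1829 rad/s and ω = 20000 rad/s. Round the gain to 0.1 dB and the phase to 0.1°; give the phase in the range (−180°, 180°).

At ω = 1829 rad/s:
zero (1 + j1829·0.0005) = 1 + j0.9145 → |·| ≈ 1.3551, ∠ ≈ 42.44°
pole (1 + j1829·0.02) = 1 + j36.58 → |·| ≈ 36.594, ∠ ≈ 88.43°
|T| = 400 · 1.3551 / (36.594) ≈ 14.812
Gain = 20 log₁₀(14.812) ≈ 23.41 dB
∠T = (42.44°) − (88.43°) = -45.99°

At ω = 20000 rad/s:
zero (1 + j20000·0.0005) = 1 + j10 → |·| ≈ 10.05, ∠ ≈ 84.29°
pole (1 + j20000·0.02) = 1 + j400 → |·| ≈ 400, ∠ ≈ 89.86°
|T| = 400 · 10.05 / (400) ≈ 10.05
Gain = 20 log₁₀(10.05) ≈ 20.04 dB
∠T = (84.29°) − (89.86°) = -5.57°

ω = 1829: 23.4 dB, -46.0°; ω = 20000: 20.0 dB, -5.6°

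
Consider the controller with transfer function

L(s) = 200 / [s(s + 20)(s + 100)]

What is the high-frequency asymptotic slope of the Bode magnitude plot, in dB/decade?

-60 dB/decade

Each pole contributes −20 dB/decade at high frequency; each zero contributes +20 dB/decade.
Net: 0 zero(s) − 3 pole(s) → -60 dB/decade.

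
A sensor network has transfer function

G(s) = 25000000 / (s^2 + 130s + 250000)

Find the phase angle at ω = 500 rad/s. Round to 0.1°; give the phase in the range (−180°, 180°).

-90.0°

At s = jω = j500:
quadratic: (j500)² + 130·j500 + 250000 = 0 + j65000 → |·| ≈ 65000, ∠ ≈ 90.00°
∠G = 0.00° − 90.00° = -90.00°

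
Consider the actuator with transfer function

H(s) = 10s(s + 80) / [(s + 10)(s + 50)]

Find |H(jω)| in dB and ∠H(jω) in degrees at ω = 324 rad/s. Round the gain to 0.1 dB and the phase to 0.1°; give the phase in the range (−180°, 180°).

20.2 dB, -3.3°

At s = jω = j324:
zero (s+80): 80 + j324 → |·| = √(80²+324²) = √111376 ≈ 333.73, ∠ = arctan(324/80) ≈ 76.13°
zero at origin: s = j324 → |·| = 324, ∠ = 90.00°
pole (s+10): 10 + j324 → |·| = √(10²+324²) = √105076 ≈ 324.15, ∠ = arctan(324/10) ≈ 88.23°
pole (s+50): 50 + j324 → |·| = √(50²+324²) = √107476 ≈ 327.84, ∠ = arctan(324/50) ≈ 81.23°
|H| = 10 · 1.0813e+05 / 1.0627e+05 ≈ 10.175
Gain = 20 log₁₀(10.175) ≈ 20.15 dB
∠H = 166.13° − 169.46° = -3.33°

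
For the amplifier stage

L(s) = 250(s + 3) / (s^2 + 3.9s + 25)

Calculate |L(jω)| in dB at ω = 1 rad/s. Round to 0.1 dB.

At s = jω = j1:
zero (s+3): 3 + j1 → |·| = √(3²+1²) = √10 ≈ 3.1623, ∠ = arctan(1/3) ≈ 18.43°
quadratic: (j1)² + 3.9·j1 + 25 = 24 + j3.9 → |·| ≈ 24.315, ∠ ≈ 9.23°
|L| = 250 · 3.1623 / 24.315 ≈ 32.514
Gain = 20 log₁₀(32.514) ≈ 30.24 dB

30.2 dB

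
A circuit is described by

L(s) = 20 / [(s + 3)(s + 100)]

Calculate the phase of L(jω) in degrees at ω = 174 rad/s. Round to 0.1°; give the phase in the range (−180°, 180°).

-149.1°

At s = jω = j174:
pole (s+3): 3 + j174 → |·| = √(3²+174²) = √30285 ≈ 174.03, ∠ = arctan(174/3) ≈ 89.01°
pole (s+100): 100 + j174 → |·| = √(100²+174²) = √40276 ≈ 200.69, ∠ = arctan(174/100) ≈ 60.11°
∠L = 0.00° − 149.12° = -149.12°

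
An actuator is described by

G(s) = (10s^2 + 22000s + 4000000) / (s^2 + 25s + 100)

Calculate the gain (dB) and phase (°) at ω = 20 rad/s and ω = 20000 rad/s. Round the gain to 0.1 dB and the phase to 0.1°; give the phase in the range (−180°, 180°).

ω = 20: 76.8 dB, -114.7°; ω = 20000: 20.0 dB, -6.2°

Substitute s = j20:
Numerator: 10(j20)^2 + 22000(j20) + 4000000 = 3996000 + j440000
Denominator: (j20)^2 + 25(j20) + 100 = -300 + j500
|N| = √(3996000² + 440000²) ≈ 4.0202e+06, ∠N ≈ 6.28°
|D| = √(300² + 500²) ≈ 583.1, ∠D ≈ 120.96°
|G| = 4.0202e+06 / 583.1 ≈ 6894.5
Gain = 20 log₁₀(6894.5) ≈ 76.77 dB
∠G = 6.28° − 120.96° = -114.68°

Substitute s = j20000:
Numerator: 10(j20000)^2 + 22000(j20000) + 4000000 = -3996000000 + j440000000
Denominator: (j20000)^2 + 25(j20000) + 100 = -399999900 + j500000
|N| = √(3996000000² + 440000000²) ≈ 4.0202e+09, ∠N ≈ 173.72°
|D| = √(399999900² + 500000²) ≈ 4e+08, ∠D ≈ 179.93°
|G| = 4.0202e+09 / 4e+08 ≈ 10.05
Gain = 20 log₁₀(10.05) ≈ 20.04 dB
∠G = 173.72° − 179.93° = -6.21°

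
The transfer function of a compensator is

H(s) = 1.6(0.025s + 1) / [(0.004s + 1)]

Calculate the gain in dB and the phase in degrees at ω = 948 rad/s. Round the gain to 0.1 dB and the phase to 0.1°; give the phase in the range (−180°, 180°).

At ω = 948 rad/s:
zero (1 + j948·0.025) = 1 + j23.7 → |·| ≈ 23.721, ∠ ≈ 87.58°
pole (1 + j948·0.004) = 1 + j3.792 → |·| ≈ 3.9216, ∠ ≈ 75.23°
|H| = 1.6 · 23.721 / (3.9216) ≈ 9.6781
Gain = 20 log₁₀(9.6781) ≈ 19.72 dB
∠H = (87.58°) − (75.23°) = 12.35°

19.7 dB, 12.4°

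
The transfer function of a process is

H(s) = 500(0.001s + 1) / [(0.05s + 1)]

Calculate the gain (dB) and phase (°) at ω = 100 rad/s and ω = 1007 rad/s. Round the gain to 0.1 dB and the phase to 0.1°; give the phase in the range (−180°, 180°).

ω = 100: 39.9 dB, -73.0°; ω = 1007: 23.0 dB, -43.7°

At ω = 100 rad/s:
zero (1 + j100·0.001) = 1 + j0.1 → |·| ≈ 1.005, ∠ ≈ 5.71°
pole (1 + j100·0.05) = 1 + j5 → |·| ≈ 5.099, ∠ ≈ 78.69°
|H| = 500 · 1.005 / (5.099) ≈ 98.549
Gain = 20 log₁₀(98.549) ≈ 39.87 dB
∠H = (5.71°) − (78.69°) = -72.98°

At ω = 1007 rad/s:
zero (1 + j1007·0.001) = 1 + j1.007 → |·| ≈ 1.4192, ∠ ≈ 45.20°
pole (1 + j1007·0.05) = 1 + j50.35 → |·| ≈ 50.36, ∠ ≈ 88.86°
|H| = 500 · 1.4192 / (50.36) ≈ 14.091
Gain = 20 log₁₀(14.091) ≈ 22.98 dB
∠H = (45.20°) − (88.86°) = -43.66°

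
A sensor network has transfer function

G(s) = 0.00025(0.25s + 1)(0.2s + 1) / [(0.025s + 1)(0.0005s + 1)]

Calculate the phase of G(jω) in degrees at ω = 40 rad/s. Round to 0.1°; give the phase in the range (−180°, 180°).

At ω = 40 rad/s:
zero (1 + j40·0.25) = 1 + j10 → |·| ≈ 10.05, ∠ ≈ 84.29°
zero (1 + j40·0.2) = 1 + j8 → |·| ≈ 8.0623, ∠ ≈ 82.87°
pole (1 + j40·0.025) = 1 + j1 → |·| ≈ 1.4142, ∠ ≈ 45.00°
pole (1 + j40·0.0005) = 1 + j0.02 → |·| ≈ 1.0002, ∠ ≈ 1.15°
∠G = (84.29° + 82.87°) − (45.00° + 1.15°) = 121.01°

121.0°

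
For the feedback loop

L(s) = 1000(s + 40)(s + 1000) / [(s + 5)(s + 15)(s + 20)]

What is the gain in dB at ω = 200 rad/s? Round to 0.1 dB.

28.2 dB

At s = jω = j200:
zero (s+40): 40 + j200 → |·| = √(40²+200²) = √41600 ≈ 203.96, ∠ = arctan(200/40) ≈ 78.69°
zero (s+1000): 1000 + j200 → |·| = √(1000²+200²) = √1040000 ≈ 1019.8, ∠ = arctan(200/1000) ≈ 11.31°
pole (s+5): 5 + j200 → |·| = √(5²+200²) = √40025 ≈ 200.06, ∠ = arctan(200/5) ≈ 88.57°
pole (s+15): 15 + j200 → |·| = √(15²+200²) = √40225 ≈ 200.56, ∠ = arctan(200/15) ≈ 85.71°
pole (s+20): 20 + j200 → |·| = √(20²+200²) = √40400 ≈ 201, ∠ = arctan(200/20) ≈ 84.29°
|L| = 1000 · 2.08e+05 / 8.0649e+06 ≈ 25.791
Gain = 20 log₁₀(25.791) ≈ 28.23 dB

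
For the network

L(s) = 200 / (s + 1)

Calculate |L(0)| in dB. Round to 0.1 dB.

46.0 dB

L(0) = 200 / (1) = 200
20 log₁₀(200) ≈ 46.02 dB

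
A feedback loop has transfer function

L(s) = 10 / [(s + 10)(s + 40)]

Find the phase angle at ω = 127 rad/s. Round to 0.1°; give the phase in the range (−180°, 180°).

At s = jω = j127:
pole (s+10): 10 + j127 → |·| = √(10²+127²) = √16229 ≈ 127.39, ∠ = arctan(127/10) ≈ 85.50°
pole (s+40): 40 + j127 → |·| = √(40²+127²) = √17729 ≈ 133.15, ∠ = arctan(127/40) ≈ 72.52°
∠L = 0.00° − 158.02° = -158.02°

-158.0°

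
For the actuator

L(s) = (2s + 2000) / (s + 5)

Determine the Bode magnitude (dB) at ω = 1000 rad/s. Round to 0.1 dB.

Substitute s = j1000:
Numerator: 2(j1000) + 2000 = 2000 + j2000
Denominator: (j1000) + 5 = 5 + j1000
|N| = √(2000² + 2000²) ≈ 2828.4, ∠N ≈ 45.00°
|D| = √(5² + 1000²) ≈ 1000, ∠D ≈ 89.71°
|L| = 2828.4 / 1000 ≈ 2.8284
Gain = 20 log₁₀(2.8284) ≈ 9.03 dB

9.0 dB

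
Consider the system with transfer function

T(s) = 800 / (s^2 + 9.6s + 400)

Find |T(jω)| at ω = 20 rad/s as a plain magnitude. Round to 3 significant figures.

At s = jω = j20:
quadratic: (j20)² + 9.6·j20 + 400 = 0 + j192 → |·| ≈ 192, ∠ ≈ 90.00°
|T| = 800 / 192 ≈ 4.1667

4.17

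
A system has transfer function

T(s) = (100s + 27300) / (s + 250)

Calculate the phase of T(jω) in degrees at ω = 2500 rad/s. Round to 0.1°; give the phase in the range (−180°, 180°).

Substitute s = j2500:
Numerator: 100(j2500) + 27300 = 27300 + j250000
Denominator: (j2500) + 250 = 250 + j2500
|N| = √(27300² + 250000²) ≈ 2.5149e+05, ∠N ≈ 83.77°
|D| = √(250² + 2500²) ≈ 2512.5, ∠D ≈ 84.29°
∠T = 83.77° − 84.29° = -0.52°

-0.5°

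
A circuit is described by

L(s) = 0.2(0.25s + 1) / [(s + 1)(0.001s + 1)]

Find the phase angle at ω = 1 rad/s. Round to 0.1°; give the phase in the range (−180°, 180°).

At ω = 1 rad/s:
zero (1 + j1·0.25) = 1 + j0.25 → |·| ≈ 1.0308, ∠ ≈ 14.04°
pole (1 + j1·1) = 1 + j1 → |·| ≈ 1.4142, ∠ ≈ 45.00°
pole (1 + j1·0.001) = 1 + j0.001 → |·| ≈ 1, ∠ ≈ 0.06°
∠L = (14.04°) − (45.00° + 0.06°) = -31.02°

-31.0°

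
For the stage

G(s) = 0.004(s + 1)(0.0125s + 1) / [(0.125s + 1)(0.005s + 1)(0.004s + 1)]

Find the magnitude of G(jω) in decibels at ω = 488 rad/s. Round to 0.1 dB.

At ω = 488 rad/s:
zero (1 + j488·1) = 1 + j488 → |·| ≈ 488, ∠ ≈ 89.88°
zero (1 + j488·0.0125) = 1 + j6.1 → |·| ≈ 6.1814, ∠ ≈ 80.69°
pole (1 + j488·0.125) = 1 + j61 → |·| ≈ 61.008, ∠ ≈ 89.06°
pole (1 + j488·0.005) = 1 + j2.44 → |·| ≈ 2.637, ∠ ≈ 67.71°
pole (1 + j488·0.004) = 1 + j1.952 → |·| ≈ 2.1932, ∠ ≈ 62.87°
|G| = 0.004 · 488 · 6.1814 / (61.008 · 2.637 · 2.1932) ≈ 0.034197
Gain = 20 log₁₀(0.034197) ≈ -29.32 dB

-29.3 dB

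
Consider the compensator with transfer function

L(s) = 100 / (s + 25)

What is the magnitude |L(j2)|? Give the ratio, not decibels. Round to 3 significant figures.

3.99

Substitute s = j2:
Numerator: 100 = 100 + j0
Denominator: (j2) + 25 = 25 + j2
|N| = √(100² + 0²) ≈ 100, ∠N ≈ 0.00°
|D| = √(25² + 2²) ≈ 25.08, ∠D ≈ 4.57°
|L| = 100 / 25.08 ≈ 3.9872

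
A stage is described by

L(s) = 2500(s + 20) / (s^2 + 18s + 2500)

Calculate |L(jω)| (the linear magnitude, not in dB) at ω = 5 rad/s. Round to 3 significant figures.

20.8

At s = jω = j5:
zero (s+20): 20 + j5 → |·| = √(20²+5²) = √425 ≈ 20.616, ∠ = arctan(5/20) ≈ 14.04°
quadratic: (j5)² + 18·j5 + 2500 = 2475 + j90 → |·| ≈ 2476.6, ∠ ≈ 2.08°
|L| = 2500 · 20.616 / 2476.6 ≈ 20.811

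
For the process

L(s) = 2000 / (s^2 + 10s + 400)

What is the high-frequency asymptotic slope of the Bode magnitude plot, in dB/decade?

Each pole contributes −20 dB/decade at high frequency; each zero contributes +20 dB/decade.
Net: 0 zero(s) − 2 pole(s) → -40 dB/decade.

-40 dB/decade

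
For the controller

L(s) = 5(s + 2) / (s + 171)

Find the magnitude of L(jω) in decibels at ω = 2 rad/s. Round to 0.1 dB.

At s = jω = j2:
zero (s+2): 2 + j2 → |·| = √(2²+2²) = √8 ≈ 2.8284, ∠ = arctan(2/2) ≈ 45.00°
pole (s+171): 171 + j2 → |·| = √(171²+2²) = √29245 ≈ 171.01, ∠ = arctan(2/171) ≈ 0.67°
|L| = 5 · 2.8284 / 171.01 ≈ 0.082697
Gain = 20 log₁₀(0.082697) ≈ -21.65 dB

-21.7 dB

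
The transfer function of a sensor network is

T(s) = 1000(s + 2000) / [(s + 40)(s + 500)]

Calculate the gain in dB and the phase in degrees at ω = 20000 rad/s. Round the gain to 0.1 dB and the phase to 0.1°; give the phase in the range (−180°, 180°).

-26.0 dB, -94.2°

At s = jω = j20000:
zero (s+2000): 2000 + j20000 → |·| = √(2000²+20000²) = √404000000 ≈ 20100, ∠ = arctan(20000/2000) ≈ 84.29°
pole (s+40): 40 + j20000 → |·| = √(40²+20000²) = √400001600 ≈ 20000, ∠ = arctan(20000/40) ≈ 89.89°
pole (s+500): 500 + j20000 → |·| = √(500²+20000²) = √400250000 ≈ 20006, ∠ = arctan(20000/500) ≈ 88.57°
|T| = 1000 · 20100 / 4.0012e+08 ≈ 0.050235
Gain = 20 log₁₀(0.050235) ≈ -25.98 dB
∠T = 84.29° − 178.46° = -94.17°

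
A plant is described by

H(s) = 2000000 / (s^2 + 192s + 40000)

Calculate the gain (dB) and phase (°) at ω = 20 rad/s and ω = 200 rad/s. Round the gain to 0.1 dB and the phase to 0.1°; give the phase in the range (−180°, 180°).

At s = jω = j20:
quadratic: (j20)² + 192·j20 + 40000 = 39600 + j3840 → |·| ≈ 39786, ∠ ≈ 5.54°
|H| = 2000000 / 39786 ≈ 50.269
Gain = 20 log₁₀(50.269) ≈ 34.03 dB
∠H = 0.00° − 5.54° = -5.54°

At s = jω = j200:
quadratic: (j200)² + 192·j200 + 40000 = 0 + j38400 → |·| ≈ 38400, ∠ ≈ 90.00°
|H| = 2000000 / 38400 ≈ 52.083
Gain = 20 log₁₀(52.083) ≈ 34.33 dB
∠H = 0.00° − 90.00° = -90.00°

ω = 20: 34.0 dB, -5.5°; ω = 200: 34.3 dB, -90.0°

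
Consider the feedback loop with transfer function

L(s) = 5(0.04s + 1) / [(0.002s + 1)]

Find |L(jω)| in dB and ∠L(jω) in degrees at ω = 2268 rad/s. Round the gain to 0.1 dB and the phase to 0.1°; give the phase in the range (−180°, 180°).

At ω = 2268 rad/s:
zero (1 + j2268·0.04) = 1 + j90.72 → |·| ≈ 90.726, ∠ ≈ 89.37°
pole (1 + j2268·0.002) = 1 + j4.536 → |·| ≈ 4.6449, ∠ ≈ 77.57°
|L| = 5 · 90.726 / (4.6449) ≈ 97.662
Gain = 20 log₁₀(97.662) ≈ 39.79 dB
∠L = (89.37°) − (77.57°) = 11.80°

39.8 dB, 11.8°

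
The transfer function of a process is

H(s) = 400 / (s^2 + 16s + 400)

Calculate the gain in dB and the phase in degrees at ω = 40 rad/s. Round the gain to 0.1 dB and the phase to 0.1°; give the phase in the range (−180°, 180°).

-10.6 dB, -151.9°

At s = jω = j40:
quadratic: (j40)² + 16·j40 + 400 = -1200 + j640 → |·| ≈ 1360, ∠ ≈ 151.93°
|H| = 400 / 1360 ≈ 0.29412
Gain = 20 log₁₀(0.29412) ≈ -10.63 dB
∠H = 0.00° − 151.93° = -151.93°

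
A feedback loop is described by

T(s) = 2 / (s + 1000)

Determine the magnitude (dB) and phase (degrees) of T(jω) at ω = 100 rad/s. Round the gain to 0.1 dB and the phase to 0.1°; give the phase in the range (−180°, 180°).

-54.0 dB, -5.7°

Substitute s = j100:
Numerator: 2 = 2 + j0
Denominator: (j100) + 1000 = 1000 + j100
|N| = √(2² + 0²) ≈ 2, ∠N ≈ 0.00°
|D| = √(1000² + 100²) ≈ 1005, ∠D ≈ 5.71°
|T| = 2 / 1005 ≈ 0.00199
Gain = 20 log₁₀(0.00199) ≈ -54.02 dB
∠T = 0.00° − 5.71° = -5.71°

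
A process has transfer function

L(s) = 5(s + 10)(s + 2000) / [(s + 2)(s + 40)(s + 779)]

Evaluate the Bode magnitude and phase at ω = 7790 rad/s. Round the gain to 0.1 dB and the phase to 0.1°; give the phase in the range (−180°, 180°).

-63.6 dB, -98.5°

At s = jω = j7790:
zero (s+10): 10 + j7790 → |·| = √(10²+7790²) = √60684200 ≈ 7790, ∠ = arctan(7790/10) ≈ 89.93°
zero (s+2000): 2000 + j7790 → |·| = √(2000²+7790²) = √64684100 ≈ 8042.6, ∠ = arctan(7790/2000) ≈ 75.60°
pole (s+2): 2 + j7790 → |·| = √(2²+7790²) = √60684104 ≈ 7790, ∠ = arctan(7790/2) ≈ 89.99°
pole (s+40): 40 + j7790 → |·| = √(40²+7790²) = √60685700 ≈ 7790.1, ∠ = arctan(7790/40) ≈ 89.71°
pole (s+779): 779 + j7790 → |·| = √(779²+7790²) = √61290941 ≈ 7828.9, ∠ = arctan(7790/779) ≈ 84.29°
|L| = 5 · 6.2652e+07 / 4.751e+11 ≈ 0.00065936
Gain = 20 log₁₀(0.00065936) ≈ -63.62 dB
∠L = 165.53° − 263.99° = -98.46°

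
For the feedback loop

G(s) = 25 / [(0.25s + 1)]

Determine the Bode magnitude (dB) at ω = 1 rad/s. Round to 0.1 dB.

27.7 dB

At ω = 1 rad/s:
pole (1 + j1·0.25) = 1 + j0.25 → |·| ≈ 1.0308, ∠ ≈ 14.04°
|G| = 25 · 1 / (1.0308) ≈ 24.253
Gain = 20 log₁₀(24.253) ≈ 27.70 dB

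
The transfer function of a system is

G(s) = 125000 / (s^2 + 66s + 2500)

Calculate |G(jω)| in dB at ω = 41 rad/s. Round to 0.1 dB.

32.9 dB

At s = jω = j41:
quadratic: (j41)² + 66·j41 + 2500 = 819 + j2706 → |·| ≈ 2827.2, ∠ ≈ 73.16°
|G| = 125000 / 2827.2 ≈ 44.213
Gain = 20 log₁₀(44.213) ≈ 32.91 dB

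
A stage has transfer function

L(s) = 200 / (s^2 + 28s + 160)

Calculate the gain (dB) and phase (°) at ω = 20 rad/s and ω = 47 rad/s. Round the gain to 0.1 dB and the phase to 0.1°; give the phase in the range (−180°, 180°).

ω = 20: -9.7 dB, -113.2°; ω = 47: -21.7 dB, -147.3°

Substitute s = j20:
Numerator: 200 = 200 + j0
Denominator: (j20)^2 + 28(j20) + 160 = -240 + j560
|N| = √(200² + 0²) ≈ 200, ∠N ≈ 0.00°
|D| = √(240² + 560²) ≈ 609.26, ∠D ≈ 113.20°
|L| = 200 / 609.26 ≈ 0.32827
Gain = 20 log₁₀(0.32827) ≈ -9.68 dB
∠L = 0.00° − 113.20° = -113.20°

Substitute s = j47:
Numerator: 200 = 200 + j0
Denominator: (j47)^2 + 28(j47) + 160 = -2049 + j1316
|N| = √(200² + 0²) ≈ 200, ∠N ≈ 0.00°
|D| = √(2049² + 1316²) ≈ 2435.2, ∠D ≈ 147.29°
|L| = 200 / 2435.2 ≈ 0.082129
Gain = 20 log₁₀(0.082129) ≈ -21.71 dB
∠L = 0.00° − 147.29° = -147.29°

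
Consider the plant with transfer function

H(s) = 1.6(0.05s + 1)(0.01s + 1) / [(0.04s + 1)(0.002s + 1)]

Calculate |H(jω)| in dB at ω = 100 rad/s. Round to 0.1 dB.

8.8 dB

At ω = 100 rad/s:
zero (1 + j100·0.05) = 1 + j5 → |·| ≈ 5.099, ∠ ≈ 78.69°
zero (1 + j100·0.01) = 1 + j1 → |·| ≈ 1.4142, ∠ ≈ 45.00°
pole (1 + j100·0.04) = 1 + j4 → |·| ≈ 4.1231, ∠ ≈ 75.96°
pole (1 + j100·0.002) = 1 + j0.2 → |·| ≈ 1.0198, ∠ ≈ 11.31°
|H| = 1.6 · 5.099 · 1.4142 / (4.1231 · 1.0198) ≈ 2.744
Gain = 20 log₁₀(2.744) ≈ 8.77 dB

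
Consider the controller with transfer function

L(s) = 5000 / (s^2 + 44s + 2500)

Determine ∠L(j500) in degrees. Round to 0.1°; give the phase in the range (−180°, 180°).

-174.9°

At s = jω = j500:
quadratic: (j500)² + 44·j500 + 2500 = -247500 + j22000 → |·| ≈ 2.4848e+05, ∠ ≈ 174.92°
∠L = 0.00° − 174.92° = -174.92°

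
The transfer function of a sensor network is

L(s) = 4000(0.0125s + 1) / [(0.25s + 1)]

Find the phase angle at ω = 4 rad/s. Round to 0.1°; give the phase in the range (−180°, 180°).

At ω = 4 rad/s:
zero (1 + j4·0.0125) = 1 + j0.05 → |·| ≈ 1.0012, ∠ ≈ 2.86°
pole (1 + j4·0.25) = 1 + j1 → |·| ≈ 1.4142, ∠ ≈ 45.00°
∠L = (2.86°) − (45.00°) = -42.14°

-42.1°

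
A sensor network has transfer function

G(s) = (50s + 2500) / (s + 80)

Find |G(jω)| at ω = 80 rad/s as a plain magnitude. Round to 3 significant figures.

41.7

Substitute s = j80:
Numerator: 50(j80) + 2500 = 2500 + j4000
Denominator: (j80) + 80 = 80 + j80
|N| = √(2500² + 4000²) ≈ 4717, ∠N ≈ 57.99°
|D| = √(80² + 80²) ≈ 113.14, ∠D ≈ 45.00°
|G| = 4717 / 113.14 ≈ 41.692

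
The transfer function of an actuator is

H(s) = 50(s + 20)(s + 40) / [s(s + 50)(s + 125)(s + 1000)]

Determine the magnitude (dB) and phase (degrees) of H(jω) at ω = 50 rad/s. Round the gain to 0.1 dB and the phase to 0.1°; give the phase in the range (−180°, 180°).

At s = jω = j50:
zero (s+20): 20 + j50 → |·| = √(20²+50²) = √2900 ≈ 53.852, ∠ = arctan(50/20) ≈ 68.20°
zero (s+40): 40 + j50 → |·| = √(40²+50²) = √4100 ≈ 64.031, ∠ = arctan(50/40) ≈ 51.34°
pole (s+50): 50 + j50 → |·| = √(50²+50²) = √5000 ≈ 70.711, ∠ = arctan(50/50) ≈ 45.00°
pole (s+125): 125 + j50 → |·| = √(125²+50²) = √18125 ≈ 134.63, ∠ = arctan(50/125) ≈ 21.80°
pole (s+1000): 1000 + j50 → |·| = √(1000²+50²) = √1002500 ≈ 1001.2, ∠ = arctan(50/1000) ≈ 2.86°
pole at origin: |s| = 50, ∠ = 90.00° (in denominator)
|H| = 50 · 3448.2 / 4.7656e+08 ≈ 0.00036178
Gain = 20 log₁₀(0.00036178) ≈ -68.83 dB
∠H = 119.54° − 159.66° = -40.12°

-68.8 dB, -40.1°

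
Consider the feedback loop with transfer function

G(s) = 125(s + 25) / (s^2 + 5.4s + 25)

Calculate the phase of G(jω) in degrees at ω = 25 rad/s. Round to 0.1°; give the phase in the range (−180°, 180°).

At s = jω = j25:
zero (s+25): 25 + j25 → |·| = √(25²+25²) = √1250 ≈ 35.355, ∠ = arctan(25/25) ≈ 45.00°
quadratic: (j25)² + 5.4·j25 + 25 = -600 + j135 → |·| ≈ 615, ∠ ≈ 167.32°
∠G = 45.00° − 167.32° = -122.32°

-122.3°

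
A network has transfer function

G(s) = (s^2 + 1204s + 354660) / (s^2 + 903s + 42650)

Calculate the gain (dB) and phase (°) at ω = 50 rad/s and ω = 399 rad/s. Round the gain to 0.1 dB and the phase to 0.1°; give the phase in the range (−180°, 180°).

ω = 50: 15.4 dB, -38.7°; ω = 399: 2.7 dB, -40.1°

Substitute s = j50:
Numerator: (j50)^2 + 1204(j50) + 354660 = 352160 + j60200
Denominator: (j50)^2 + 903(j50) + 42650 = 40150 + j45150
|N| = √(352160² + 60200²) ≈ 3.5727e+05, ∠N ≈ 9.70°
|D| = √(40150² + 45150²) ≈ 60420, ∠D ≈ 48.35°
|G| = 3.5727e+05 / 60420 ≈ 5.9131
Gain = 20 log₁₀(5.9131) ≈ 15.44 dB
∠G = 9.70° − 48.35° = -38.65°

Substitute s = j399:
Numerator: (j399)^2 + 1204(j399) + 354660 = 195459 + j480396
Denominator: (j399)^2 + 903(j399) + 42650 = -116551 + j360297
|N| = √(195459² + 480396²) ≈ 5.1864e+05, ∠N ≈ 67.86°
|D| = √(116551² + 360297²) ≈ 3.7868e+05, ∠D ≈ 107.93°
|G| = 5.1864e+05 / 3.7868e+05 ≈ 1.3696
Gain = 20 log₁₀(1.3696) ≈ 2.73 dB
∠G = 67.86° − 107.93° = -40.07°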